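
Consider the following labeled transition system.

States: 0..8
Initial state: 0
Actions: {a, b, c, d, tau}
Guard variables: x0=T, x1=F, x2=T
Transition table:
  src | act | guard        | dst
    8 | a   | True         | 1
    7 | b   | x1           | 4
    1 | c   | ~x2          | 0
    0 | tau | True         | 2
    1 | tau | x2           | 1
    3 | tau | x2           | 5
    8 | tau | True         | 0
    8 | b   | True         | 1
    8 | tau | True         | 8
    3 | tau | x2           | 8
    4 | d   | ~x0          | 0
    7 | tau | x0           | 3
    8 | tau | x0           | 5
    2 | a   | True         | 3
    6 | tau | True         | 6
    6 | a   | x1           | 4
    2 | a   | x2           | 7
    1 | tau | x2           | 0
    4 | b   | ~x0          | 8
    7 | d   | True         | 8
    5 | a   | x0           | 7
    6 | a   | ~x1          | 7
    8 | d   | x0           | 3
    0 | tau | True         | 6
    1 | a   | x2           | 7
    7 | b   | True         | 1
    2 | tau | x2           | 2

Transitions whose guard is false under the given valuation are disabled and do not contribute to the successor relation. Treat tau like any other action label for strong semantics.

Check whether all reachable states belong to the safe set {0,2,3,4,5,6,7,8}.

Safe = {0,2,3,4,5,6,7,8}
Reach set: {0,1,2,3,5,6,7,8}
  0: ✓
  1: VIOLATES
  2: ✓
  3: ✓
  5: ✓
  6: ✓
  7: ✓
  8: ✓
witness against invariant: tau·a·b → 1

Answer: INVARIANT VIOLATED at state 1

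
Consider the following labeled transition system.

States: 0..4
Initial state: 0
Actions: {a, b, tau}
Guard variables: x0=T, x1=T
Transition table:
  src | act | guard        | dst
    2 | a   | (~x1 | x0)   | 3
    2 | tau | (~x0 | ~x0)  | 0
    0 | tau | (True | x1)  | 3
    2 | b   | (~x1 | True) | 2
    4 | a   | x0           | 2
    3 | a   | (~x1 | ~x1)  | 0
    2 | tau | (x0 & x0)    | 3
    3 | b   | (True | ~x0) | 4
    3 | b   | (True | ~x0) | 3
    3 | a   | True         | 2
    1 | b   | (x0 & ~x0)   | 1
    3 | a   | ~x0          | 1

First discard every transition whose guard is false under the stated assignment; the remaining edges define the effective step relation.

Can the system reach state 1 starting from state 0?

Guard filter leaves 8 enabled edge(s).
depth 0: {0}
depth 1: {3}  total {0,3}
depth 2: {2,4}  total {0,2,3,4}
Reach set: {0,2,3,4}

Answer: UNREACHABLE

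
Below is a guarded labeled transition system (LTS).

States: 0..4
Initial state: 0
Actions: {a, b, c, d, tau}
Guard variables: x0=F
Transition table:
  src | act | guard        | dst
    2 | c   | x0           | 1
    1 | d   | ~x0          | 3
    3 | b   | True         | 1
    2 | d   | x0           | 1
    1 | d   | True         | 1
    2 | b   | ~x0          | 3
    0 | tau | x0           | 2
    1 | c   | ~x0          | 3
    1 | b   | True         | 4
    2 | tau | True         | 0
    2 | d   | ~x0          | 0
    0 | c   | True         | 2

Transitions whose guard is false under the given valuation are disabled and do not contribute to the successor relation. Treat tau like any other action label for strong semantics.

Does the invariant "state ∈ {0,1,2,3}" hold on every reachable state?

Answer: INVARIANT VIOLATED at state 4

Trace:
Allowed set {0,1,2,3}
Reachable = {0,1,2,3,4}
  0: ✓
  1: ✓
  2: ✓
  3: ✓
  4: outside
reach 4 via c·b·b·b — violates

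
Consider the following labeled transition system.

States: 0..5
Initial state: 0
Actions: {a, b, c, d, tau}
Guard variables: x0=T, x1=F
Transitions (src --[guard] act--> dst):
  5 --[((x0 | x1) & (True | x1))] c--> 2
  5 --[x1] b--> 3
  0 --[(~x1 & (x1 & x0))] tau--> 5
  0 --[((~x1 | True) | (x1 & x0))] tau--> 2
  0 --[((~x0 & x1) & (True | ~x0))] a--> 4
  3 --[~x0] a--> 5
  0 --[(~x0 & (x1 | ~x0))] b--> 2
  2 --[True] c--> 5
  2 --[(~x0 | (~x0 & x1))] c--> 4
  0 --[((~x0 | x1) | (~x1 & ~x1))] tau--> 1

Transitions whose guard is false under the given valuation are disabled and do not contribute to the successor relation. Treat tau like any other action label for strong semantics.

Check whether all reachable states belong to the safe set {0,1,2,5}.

Answer: INVARIANT HOLDS

Working:
Allowed set {0,1,2,5}
Reachable = {0,1,2,5}
  0: safe
  1: safe
  2: safe
  5: safe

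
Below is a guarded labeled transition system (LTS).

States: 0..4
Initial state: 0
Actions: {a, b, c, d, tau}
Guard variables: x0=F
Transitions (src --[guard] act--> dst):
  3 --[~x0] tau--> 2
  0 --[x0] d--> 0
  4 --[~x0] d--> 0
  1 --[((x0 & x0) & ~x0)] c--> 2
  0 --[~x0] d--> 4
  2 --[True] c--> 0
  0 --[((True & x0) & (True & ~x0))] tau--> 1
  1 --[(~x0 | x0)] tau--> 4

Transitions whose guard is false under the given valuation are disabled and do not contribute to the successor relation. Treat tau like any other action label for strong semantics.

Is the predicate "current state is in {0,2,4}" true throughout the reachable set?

Answer: INVARIANT HOLDS

Working:
Allowed set {0,2,4}
R = {0,4}
  0: ok
  4: ok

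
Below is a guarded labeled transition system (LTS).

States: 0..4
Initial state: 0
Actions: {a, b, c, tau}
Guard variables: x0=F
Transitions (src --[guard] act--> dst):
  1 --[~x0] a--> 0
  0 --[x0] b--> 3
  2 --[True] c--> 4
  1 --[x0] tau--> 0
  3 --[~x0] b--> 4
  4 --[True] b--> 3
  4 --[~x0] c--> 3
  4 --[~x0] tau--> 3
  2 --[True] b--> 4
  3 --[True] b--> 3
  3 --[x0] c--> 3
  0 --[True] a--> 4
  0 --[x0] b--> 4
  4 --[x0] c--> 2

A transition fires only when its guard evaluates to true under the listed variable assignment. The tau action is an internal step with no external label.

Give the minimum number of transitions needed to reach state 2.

Answer: UNREACHABLE

Working:
BFS to 2:
  L0 = {0}
  L1 = {4}
  L2 = {3}
2 never appears.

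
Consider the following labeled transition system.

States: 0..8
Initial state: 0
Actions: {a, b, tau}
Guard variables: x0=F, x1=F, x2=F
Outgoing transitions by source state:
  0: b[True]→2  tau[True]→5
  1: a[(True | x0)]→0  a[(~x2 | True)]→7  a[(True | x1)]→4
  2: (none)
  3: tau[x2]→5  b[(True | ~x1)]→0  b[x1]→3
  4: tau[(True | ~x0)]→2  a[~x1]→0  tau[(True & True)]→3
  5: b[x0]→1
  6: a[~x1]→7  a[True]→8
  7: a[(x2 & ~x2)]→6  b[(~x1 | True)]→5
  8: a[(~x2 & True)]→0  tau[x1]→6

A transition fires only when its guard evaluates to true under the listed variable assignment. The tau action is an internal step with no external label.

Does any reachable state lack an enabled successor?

Reach set: {0,2,5}
  0: b→2  tau→5  [2 out]
  2: ∅  [STUCK]
  5: ∅  [STUCK]
witness 2: b

Answer: DEADLOCK at state 2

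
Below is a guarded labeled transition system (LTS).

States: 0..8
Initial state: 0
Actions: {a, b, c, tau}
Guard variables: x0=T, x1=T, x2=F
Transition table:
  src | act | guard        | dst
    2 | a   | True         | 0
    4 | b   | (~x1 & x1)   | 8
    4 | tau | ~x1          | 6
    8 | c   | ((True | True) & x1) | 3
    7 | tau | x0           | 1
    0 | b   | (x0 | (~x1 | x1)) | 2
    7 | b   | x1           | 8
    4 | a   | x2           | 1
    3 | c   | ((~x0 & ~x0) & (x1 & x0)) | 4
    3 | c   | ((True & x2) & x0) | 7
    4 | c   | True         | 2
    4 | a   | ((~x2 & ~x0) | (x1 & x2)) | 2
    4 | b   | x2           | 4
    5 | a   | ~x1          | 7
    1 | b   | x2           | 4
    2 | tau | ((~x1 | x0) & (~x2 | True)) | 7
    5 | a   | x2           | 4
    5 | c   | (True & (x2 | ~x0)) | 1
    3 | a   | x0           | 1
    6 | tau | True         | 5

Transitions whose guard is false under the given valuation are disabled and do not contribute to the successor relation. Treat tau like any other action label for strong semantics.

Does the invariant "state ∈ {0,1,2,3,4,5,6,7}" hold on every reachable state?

Answer: INVARIANT VIOLATED at state 8

Working:
Allowed set {0,1,2,3,4,5,6,7}
R = {0,1,2,3,7,8}
  0: ✓
  1: ✓
  2: ✓
  3: ✓
  7: ✓
  8: VIOLATES
reach 8 via b·tau·b — violates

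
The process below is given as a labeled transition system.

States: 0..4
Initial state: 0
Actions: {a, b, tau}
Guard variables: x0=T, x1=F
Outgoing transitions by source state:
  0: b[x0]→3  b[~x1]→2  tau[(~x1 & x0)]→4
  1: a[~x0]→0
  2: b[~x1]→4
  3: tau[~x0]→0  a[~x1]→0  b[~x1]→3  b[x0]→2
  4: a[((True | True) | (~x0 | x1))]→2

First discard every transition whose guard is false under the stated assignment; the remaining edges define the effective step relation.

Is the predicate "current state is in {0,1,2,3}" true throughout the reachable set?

Answer: INVARIANT VIOLATED at state 4

Working:
Safe = {0,1,2,3}
R = {0,2,3,4}
  0: ✓
  2: ✓
  3: ✓
  4: VIOLATES
reach 4 via tau — violates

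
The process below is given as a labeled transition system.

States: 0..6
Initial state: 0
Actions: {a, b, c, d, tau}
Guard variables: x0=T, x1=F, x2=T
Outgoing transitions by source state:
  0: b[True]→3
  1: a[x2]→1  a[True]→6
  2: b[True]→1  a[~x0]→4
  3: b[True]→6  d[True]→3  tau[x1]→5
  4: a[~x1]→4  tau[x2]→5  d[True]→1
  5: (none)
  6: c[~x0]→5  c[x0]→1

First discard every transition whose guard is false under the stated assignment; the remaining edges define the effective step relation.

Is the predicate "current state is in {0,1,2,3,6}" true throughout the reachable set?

Safe = {0,1,2,3,6}
Reachable = {0,1,3,6}
  0: ✓
  1: ✓
  3: ✓
  6: ✓

Answer: INVARIANT HOLDS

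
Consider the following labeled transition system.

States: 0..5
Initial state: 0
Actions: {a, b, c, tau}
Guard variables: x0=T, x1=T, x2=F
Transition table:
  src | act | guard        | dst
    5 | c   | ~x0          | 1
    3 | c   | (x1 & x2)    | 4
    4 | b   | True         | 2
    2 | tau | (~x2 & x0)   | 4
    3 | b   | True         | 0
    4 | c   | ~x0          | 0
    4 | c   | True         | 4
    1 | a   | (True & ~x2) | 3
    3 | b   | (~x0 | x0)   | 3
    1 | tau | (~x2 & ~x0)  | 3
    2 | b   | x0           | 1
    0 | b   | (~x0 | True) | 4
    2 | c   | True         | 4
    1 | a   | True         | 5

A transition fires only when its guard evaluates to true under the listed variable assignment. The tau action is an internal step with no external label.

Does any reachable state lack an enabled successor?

R = {0,1,2,3,4,5}
  0: b→4  [1 exit(s)]
  1: a→3  a→5  [2 exit(s)]
  2: b→1  c→4  tau→4  [3 exit(s)]
  3: b→0  b→3  [2 exit(s)]
  4: b→2  c→4  [2 exit(s)]
  5: ∅  [STUCK]
Path to 5: b·b·b·a

Answer: DEADLOCK at state 5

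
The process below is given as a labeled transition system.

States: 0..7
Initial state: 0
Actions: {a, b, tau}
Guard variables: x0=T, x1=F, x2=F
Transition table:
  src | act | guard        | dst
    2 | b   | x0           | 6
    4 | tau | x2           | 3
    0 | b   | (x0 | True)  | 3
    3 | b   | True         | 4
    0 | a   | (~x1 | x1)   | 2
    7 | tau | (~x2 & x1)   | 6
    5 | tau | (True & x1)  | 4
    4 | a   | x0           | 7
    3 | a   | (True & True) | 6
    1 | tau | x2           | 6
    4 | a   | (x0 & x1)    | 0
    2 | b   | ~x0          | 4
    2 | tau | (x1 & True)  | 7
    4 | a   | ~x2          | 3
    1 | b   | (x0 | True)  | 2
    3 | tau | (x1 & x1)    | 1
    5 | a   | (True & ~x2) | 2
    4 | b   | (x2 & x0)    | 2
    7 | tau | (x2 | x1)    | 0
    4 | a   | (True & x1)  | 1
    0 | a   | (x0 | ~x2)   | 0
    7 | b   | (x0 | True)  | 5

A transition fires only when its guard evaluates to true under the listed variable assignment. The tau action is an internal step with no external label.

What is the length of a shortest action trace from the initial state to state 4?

Layered search for 4:
  depth 0: {0}
  depth 1: {2,3}
  depth 2: {4,6}
first hit 4 at d=2 via b·b

Answer: 2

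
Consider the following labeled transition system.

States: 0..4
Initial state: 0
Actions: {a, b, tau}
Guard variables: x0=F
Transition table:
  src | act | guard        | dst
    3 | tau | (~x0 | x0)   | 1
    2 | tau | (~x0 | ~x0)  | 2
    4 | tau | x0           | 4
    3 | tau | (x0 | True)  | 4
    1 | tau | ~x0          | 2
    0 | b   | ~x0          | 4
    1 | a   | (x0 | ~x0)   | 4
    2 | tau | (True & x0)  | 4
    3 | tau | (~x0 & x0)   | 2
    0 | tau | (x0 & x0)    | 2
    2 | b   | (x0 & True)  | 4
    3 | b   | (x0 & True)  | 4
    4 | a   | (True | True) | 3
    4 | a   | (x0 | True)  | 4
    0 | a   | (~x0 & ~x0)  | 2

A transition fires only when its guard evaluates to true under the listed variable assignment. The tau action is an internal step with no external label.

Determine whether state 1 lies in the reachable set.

9 transition(s) survive guard evaluation.
depth 0: {0}
depth 1: {2,4}  cumulative {0,2,4}
depth 2: {3}  cumulative {0,2,3,4}
depth 3: {1}  cumulative {0,1,2,3,4}
R = {0,1,2,3,4}
trace reaching 1: b·a·tau

Answer: REACHABLE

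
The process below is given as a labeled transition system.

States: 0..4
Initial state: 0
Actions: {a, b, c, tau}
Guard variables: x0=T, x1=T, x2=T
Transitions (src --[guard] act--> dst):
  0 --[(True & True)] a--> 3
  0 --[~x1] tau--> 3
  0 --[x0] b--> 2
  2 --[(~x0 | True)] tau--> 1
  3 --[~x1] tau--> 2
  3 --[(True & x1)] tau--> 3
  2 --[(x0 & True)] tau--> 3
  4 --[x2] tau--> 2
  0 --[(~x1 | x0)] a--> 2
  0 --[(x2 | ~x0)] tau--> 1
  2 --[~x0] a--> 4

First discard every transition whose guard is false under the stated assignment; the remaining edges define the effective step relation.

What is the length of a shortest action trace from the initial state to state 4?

Answer: UNREACHABLE

Analysis:
Breadth-first toward 4:
  Layer 0: {0}
  Layer 1: {1,2,3}
4 never appears.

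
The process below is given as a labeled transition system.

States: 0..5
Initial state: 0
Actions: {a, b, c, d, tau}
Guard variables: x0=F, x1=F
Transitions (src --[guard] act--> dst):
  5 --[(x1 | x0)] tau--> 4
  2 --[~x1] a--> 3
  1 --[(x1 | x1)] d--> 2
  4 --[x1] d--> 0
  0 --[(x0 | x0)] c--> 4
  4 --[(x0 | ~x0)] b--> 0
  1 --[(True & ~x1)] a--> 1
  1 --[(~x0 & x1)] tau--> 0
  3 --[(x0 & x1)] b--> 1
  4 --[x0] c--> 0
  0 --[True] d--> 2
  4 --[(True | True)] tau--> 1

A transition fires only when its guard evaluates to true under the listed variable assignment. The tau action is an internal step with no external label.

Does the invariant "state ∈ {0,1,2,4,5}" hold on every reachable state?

Answer: INVARIANT VIOLATED at state 3

Trace:
Safe = {0,1,2,4,5}
R = {0,2,3}
  0: ok
  2: ok
  3: ✗ unsafe
reach 3 via d·a — violates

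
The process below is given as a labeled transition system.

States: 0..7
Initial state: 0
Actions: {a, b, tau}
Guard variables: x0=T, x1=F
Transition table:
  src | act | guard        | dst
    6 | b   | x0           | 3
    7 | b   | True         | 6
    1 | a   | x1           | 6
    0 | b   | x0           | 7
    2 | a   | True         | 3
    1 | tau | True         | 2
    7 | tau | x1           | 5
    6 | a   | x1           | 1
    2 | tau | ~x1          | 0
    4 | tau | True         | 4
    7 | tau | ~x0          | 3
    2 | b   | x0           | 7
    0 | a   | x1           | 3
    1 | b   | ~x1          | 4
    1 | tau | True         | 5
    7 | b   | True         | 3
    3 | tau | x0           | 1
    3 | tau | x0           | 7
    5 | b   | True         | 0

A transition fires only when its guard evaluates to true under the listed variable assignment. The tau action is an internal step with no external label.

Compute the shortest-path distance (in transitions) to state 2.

Answer: 4

Trace:
Layered search for 2:
  L0 = {0}
  L1 = {7}
  L2 = {3,6}
  L3 = {1}
  L4 = {2,4,5}
2 enters at depth 4; path b·b·tau·tau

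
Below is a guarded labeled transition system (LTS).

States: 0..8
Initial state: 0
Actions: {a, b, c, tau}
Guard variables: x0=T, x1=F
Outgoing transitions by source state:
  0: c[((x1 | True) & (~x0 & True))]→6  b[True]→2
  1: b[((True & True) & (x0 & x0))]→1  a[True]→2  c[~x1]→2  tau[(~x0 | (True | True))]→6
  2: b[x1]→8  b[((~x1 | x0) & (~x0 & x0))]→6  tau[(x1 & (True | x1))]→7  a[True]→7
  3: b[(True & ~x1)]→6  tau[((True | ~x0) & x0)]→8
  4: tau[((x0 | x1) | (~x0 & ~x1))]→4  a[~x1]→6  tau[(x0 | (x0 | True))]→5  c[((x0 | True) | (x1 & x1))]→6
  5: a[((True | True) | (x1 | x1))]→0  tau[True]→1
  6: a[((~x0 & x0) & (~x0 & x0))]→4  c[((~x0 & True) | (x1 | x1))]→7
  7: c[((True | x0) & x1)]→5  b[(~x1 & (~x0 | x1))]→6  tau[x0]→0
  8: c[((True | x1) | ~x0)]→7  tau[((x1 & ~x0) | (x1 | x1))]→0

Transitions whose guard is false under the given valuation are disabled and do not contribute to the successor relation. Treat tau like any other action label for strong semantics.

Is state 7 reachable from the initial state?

After dropping false guards: 16 live edges.
Layer 0: {0}
Layer 1: {2}  now seen {0,2}
Layer 2: {7}  now seen {0,2,7}
R = {0,2,7}
Path to 7: b·a

Answer: REACHABLE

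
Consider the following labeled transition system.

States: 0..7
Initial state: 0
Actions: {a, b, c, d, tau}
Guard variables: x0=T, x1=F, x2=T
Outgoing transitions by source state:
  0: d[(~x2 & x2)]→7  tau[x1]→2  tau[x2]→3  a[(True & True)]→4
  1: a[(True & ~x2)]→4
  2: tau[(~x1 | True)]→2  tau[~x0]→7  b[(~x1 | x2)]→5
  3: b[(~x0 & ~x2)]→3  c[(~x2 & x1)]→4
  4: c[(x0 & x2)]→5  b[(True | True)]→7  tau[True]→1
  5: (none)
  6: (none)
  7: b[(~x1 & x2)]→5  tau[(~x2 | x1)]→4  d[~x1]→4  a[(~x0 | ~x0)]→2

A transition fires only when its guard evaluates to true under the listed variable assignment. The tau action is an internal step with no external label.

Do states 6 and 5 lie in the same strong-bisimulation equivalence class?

Answer: BISIMILAR

Working:
Bisimulation quotient by refinement:
  round 0: {{0,1,2,3,4,5,6,7}}
  round 1: {{0},{1,3,5,6},{2},{4},{7}}
Fixed point at round 2; 5 class(es).
class of 6: {1,3,5,6}; class of 5: {1,3,5,6}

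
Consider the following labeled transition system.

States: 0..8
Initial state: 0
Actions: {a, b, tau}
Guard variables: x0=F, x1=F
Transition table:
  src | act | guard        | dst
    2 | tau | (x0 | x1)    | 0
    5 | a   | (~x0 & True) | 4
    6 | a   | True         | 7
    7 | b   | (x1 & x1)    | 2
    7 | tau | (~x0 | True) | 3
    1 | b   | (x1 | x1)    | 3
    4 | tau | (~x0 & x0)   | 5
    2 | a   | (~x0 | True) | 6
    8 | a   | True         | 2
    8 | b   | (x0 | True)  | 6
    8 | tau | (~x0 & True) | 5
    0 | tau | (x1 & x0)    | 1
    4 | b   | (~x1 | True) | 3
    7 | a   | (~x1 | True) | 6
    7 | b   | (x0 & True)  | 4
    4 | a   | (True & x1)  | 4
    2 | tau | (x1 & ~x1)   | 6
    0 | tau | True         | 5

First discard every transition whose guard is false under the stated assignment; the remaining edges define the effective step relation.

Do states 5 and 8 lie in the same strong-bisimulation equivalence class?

Compute ~ classes (split until stable):
  P[0] = {{0,1,2,3,4,5,6,7,8}}
  P[1] = {{0},{1,3},{2,5,6},{4},{7},{8}}
  P[2] = {{0},{1,3},{2},{4},{5},{6},{7},{8}}
stable after 3 split(s): 8 block(s)
5∈{5}, 8∈{8}

Answer: NOT BISIMILAR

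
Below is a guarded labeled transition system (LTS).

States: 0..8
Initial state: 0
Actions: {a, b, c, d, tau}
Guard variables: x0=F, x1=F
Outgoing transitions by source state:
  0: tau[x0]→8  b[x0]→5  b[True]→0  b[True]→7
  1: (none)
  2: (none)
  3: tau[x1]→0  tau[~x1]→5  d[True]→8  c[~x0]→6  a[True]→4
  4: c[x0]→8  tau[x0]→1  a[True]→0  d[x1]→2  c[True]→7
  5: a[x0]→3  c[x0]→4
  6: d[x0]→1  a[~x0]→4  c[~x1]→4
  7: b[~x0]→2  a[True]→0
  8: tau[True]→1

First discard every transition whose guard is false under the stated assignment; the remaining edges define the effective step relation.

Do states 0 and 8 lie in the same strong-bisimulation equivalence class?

Compute ~ classes (split until stable):
  π0 = {{0,1,2,3,4,5,6,7,8}}
  π1 = {{0},{1,2,5},{3},{4,6},{7},{8}}
  π2 = {{0},{1,2,5},{3},{4},{6},{7},{8}}
Fixed point at round 3; 7 class(es).
class of 0: {0}; class of 8: {8}

Answer: NOT BISIMILAR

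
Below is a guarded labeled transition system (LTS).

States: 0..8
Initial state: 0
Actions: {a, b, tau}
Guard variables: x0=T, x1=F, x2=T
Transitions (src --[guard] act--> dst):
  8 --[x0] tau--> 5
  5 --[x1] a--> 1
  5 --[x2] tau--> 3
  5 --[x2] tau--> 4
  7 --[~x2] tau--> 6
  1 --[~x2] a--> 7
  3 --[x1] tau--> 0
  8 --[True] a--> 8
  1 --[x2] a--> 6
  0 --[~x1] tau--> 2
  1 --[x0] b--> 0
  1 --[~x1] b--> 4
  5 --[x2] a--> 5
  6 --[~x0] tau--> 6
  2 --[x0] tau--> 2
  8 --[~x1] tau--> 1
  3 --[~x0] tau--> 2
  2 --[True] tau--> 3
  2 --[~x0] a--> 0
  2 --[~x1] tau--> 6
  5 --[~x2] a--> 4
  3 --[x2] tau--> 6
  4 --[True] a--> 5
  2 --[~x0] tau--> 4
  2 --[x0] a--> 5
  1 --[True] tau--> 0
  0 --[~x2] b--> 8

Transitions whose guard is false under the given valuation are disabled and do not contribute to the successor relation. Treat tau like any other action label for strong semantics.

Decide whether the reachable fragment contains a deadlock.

Reachable = {0,2,3,4,5,6}
  0: tau→2  [1 exit(s)]
  2: a→5  tau→2  tau→3  tau→6  [4 exit(s)]
  3: tau→6  [1 exit(s)]
  4: a→5  [1 exit(s)]
  5: a→5  tau→3  tau→4  [3 exit(s)]
  6: ∅  [no exit]
Path to 6: tau·tau

Answer: DEADLOCK at state 6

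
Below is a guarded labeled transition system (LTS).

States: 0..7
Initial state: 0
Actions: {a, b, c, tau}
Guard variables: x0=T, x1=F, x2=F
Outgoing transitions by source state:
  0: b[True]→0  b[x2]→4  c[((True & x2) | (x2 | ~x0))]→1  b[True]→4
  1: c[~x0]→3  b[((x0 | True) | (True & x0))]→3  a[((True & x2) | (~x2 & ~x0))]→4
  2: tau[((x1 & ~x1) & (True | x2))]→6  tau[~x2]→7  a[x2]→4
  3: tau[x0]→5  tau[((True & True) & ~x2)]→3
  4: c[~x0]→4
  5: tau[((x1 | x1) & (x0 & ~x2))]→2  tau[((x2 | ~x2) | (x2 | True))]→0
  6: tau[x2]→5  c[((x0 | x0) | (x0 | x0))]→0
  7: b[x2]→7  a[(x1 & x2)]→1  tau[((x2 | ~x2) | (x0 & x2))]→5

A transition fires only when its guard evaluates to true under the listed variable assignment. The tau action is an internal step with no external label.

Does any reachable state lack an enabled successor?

Answer: DEADLOCK at state 4

Analysis:
Reach set: {0,4}
  0: b→0  b→4  [2 out]
  4: ∅  [STUCK]
Path to 4: b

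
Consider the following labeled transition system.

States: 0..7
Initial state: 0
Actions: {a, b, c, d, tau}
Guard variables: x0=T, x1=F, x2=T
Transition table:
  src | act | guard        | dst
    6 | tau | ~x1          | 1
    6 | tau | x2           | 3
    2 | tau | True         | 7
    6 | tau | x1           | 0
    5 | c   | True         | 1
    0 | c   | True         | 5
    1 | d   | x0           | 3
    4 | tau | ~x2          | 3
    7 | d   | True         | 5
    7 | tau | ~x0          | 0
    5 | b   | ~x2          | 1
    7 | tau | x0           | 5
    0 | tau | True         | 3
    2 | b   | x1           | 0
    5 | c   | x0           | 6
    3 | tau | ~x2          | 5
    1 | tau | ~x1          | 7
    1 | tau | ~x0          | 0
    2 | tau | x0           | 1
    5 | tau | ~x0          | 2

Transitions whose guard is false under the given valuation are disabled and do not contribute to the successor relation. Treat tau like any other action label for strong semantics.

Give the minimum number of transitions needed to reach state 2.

Answer: UNREACHABLE

Analysis:
Breadth-first toward 2:
  Layer 0: {0}
  Layer 1: {3,5}
  Layer 2: {1,6}
  Layer 3: {7}
2 never appears.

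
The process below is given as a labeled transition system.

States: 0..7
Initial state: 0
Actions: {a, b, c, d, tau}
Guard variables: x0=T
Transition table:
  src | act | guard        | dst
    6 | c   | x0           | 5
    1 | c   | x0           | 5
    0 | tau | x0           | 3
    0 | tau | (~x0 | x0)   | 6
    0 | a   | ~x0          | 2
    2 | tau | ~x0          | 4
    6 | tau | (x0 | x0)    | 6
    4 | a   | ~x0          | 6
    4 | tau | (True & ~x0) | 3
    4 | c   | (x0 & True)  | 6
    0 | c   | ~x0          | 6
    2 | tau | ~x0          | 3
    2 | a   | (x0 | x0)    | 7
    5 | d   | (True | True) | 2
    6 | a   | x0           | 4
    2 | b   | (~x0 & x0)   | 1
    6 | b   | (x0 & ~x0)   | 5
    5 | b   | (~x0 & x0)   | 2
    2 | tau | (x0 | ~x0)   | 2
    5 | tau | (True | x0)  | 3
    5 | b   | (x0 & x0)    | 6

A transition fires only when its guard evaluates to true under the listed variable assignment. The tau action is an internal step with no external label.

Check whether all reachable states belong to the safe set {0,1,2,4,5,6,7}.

Answer: INVARIANT VIOLATED at state 3

Working:
Inv-set: {0,1,2,4,5,6,7}
Reachable = {0,2,3,4,5,6,7}
  0: ok
  2: ok
  3: outside
  4: ok
  5: ok
  6: ok
  7: ok
reach 3 via tau — violates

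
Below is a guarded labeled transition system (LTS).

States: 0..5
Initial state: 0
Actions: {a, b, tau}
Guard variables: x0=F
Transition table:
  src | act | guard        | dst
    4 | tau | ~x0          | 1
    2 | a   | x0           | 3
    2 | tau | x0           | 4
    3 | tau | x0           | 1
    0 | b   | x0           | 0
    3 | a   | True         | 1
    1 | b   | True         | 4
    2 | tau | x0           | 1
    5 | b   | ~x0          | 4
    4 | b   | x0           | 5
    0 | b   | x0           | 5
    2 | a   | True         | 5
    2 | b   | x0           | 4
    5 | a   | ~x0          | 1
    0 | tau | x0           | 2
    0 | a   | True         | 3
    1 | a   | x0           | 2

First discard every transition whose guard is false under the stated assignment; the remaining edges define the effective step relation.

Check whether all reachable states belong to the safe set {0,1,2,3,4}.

Allowed set {0,1,2,3,4}
Reach set: {0,1,3,4}
  0: safe
  1: safe
  3: safe
  4: safe

Answer: INVARIANT HOLDS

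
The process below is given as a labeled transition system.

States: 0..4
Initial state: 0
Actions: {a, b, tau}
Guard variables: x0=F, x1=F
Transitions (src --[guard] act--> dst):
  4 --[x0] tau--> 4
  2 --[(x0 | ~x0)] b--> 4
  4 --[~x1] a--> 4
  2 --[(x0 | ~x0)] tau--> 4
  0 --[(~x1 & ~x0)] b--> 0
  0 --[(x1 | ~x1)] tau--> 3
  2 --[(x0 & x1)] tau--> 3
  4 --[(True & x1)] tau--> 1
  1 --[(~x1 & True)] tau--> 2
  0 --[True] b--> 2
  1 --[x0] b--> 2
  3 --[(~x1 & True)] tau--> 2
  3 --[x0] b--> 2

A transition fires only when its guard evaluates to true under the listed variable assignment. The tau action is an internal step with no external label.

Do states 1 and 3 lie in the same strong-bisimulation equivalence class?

Answer: BISIMILAR

Analysis:
Compute ~ classes (split until stable):
  round 0: {{0,1,2,3,4}}
  round 1: {{0,2},{1,3},{4}}
  round 2: {{0},{1,3},{2},{4}}
Fixed point at round 3; 4 class(es).
1∈{1,3}, 3∈{1,3}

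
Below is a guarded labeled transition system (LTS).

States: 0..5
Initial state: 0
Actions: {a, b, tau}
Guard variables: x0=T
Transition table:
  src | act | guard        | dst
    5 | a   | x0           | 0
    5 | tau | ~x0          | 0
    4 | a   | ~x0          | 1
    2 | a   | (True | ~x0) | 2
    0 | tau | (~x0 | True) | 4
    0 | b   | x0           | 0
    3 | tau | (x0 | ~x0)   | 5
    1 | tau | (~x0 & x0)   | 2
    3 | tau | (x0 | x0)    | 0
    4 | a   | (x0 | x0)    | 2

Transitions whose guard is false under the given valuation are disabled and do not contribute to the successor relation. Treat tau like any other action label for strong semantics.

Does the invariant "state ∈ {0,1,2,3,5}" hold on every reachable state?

Answer: INVARIANT VIOLATED at state 4

Trace:
Allowed set {0,1,2,3,5}
Reachable = {0,2,4}
  0: ✓
  2: ✓
  4: VIOLATES
witness against invariant: tau → 4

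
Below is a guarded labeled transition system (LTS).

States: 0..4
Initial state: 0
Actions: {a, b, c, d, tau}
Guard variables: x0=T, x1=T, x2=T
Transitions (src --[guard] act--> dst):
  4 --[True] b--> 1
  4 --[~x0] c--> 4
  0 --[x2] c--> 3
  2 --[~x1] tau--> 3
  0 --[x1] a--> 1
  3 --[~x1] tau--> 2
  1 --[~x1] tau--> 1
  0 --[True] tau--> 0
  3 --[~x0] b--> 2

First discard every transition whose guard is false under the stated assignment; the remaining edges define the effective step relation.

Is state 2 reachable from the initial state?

After dropping false guards: 4 live edges.
L0 = {0}
L1 = {1,3}  cumulative {0,1,3}
R = {0,1,3}

Answer: UNREACHABLE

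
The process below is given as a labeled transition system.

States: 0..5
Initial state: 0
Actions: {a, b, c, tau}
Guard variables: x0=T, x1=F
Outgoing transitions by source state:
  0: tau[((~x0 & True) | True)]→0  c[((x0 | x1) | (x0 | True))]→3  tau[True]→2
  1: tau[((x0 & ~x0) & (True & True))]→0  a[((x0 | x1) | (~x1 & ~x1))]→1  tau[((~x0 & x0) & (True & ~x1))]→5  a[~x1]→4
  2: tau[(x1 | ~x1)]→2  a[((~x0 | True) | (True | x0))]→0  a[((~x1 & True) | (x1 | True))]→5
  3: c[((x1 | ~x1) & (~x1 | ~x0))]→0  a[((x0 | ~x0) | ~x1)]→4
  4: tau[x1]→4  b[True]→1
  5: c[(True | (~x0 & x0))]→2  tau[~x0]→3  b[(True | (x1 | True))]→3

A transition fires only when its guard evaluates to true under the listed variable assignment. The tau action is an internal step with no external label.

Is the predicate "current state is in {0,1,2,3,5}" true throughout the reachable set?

Answer: INVARIANT VIOLATED at state 4

Working:
Inv-set: {0,1,2,3,5}
Reachable = {0,1,2,3,4,5}
  0: safe
  1: safe
  2: safe
  3: safe
  4: outside
  5: safe
reach 4 via c·a — violates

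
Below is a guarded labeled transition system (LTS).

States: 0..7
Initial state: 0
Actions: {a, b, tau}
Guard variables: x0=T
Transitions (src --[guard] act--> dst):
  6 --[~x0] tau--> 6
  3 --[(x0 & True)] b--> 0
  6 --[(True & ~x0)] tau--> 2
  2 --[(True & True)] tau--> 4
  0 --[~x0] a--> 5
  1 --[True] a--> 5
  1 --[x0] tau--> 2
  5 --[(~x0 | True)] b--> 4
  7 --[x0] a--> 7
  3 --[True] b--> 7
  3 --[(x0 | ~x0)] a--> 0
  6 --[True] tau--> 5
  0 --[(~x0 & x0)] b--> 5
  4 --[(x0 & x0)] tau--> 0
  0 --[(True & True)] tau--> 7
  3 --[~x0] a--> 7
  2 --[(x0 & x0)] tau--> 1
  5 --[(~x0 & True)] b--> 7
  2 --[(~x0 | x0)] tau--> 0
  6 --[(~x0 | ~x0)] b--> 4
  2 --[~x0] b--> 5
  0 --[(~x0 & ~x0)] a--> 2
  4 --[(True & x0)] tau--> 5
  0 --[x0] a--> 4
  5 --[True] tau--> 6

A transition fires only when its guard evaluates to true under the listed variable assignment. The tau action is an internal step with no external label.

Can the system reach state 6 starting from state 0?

Guard filter leaves 16 enabled edge(s).
L0 = {0}
L1 = {4,7}  cumulative {0,4,7}
L2 = {5}  cumulative {0,4,5,7}
L3 = {6}  cumulative {0,4,5,6,7}
Reach set: {0,4,5,6,7}
witness 6: a·tau·tau

Answer: REACHABLE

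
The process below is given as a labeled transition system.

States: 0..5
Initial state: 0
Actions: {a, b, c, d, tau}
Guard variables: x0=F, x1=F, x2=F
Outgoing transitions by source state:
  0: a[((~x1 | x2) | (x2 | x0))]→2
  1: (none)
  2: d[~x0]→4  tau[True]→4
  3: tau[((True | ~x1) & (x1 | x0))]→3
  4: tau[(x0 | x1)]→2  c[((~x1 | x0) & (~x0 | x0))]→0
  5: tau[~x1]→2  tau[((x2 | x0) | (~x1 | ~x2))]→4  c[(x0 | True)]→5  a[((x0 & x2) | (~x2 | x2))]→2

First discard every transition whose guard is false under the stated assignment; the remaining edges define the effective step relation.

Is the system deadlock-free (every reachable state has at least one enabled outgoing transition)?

Reachable = {0,2,4}
  0: a→2  [deg 1]
  2: d→4  tau→4  [deg 2]
  4: c→0  [deg 1]

Answer: DEADLOCK-FREE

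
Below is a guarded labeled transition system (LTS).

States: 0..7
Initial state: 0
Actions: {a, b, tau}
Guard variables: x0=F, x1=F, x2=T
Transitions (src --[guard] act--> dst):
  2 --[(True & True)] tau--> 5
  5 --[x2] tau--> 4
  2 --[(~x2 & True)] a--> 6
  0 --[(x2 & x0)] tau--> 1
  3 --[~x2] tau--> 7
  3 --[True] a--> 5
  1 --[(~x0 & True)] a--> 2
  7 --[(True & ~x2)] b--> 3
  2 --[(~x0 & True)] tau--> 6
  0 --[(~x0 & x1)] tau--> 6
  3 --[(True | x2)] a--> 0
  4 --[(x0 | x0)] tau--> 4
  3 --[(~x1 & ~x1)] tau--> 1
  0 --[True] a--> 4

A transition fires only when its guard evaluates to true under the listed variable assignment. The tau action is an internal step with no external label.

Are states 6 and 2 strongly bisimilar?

Refine partition for ~:
  round 0: {{0,1,2,3,4,5,6,7}}
  round 1: {{0,1},{2,5},{3},{4,6,7}}
  round 2: {{0},{1},{2},{3},{4,6,7},{5}}
stable after 3 split(s): 6 block(s)
class of 6: {4,6,7}; class of 2: {2}

Answer: NOT BISIMILAR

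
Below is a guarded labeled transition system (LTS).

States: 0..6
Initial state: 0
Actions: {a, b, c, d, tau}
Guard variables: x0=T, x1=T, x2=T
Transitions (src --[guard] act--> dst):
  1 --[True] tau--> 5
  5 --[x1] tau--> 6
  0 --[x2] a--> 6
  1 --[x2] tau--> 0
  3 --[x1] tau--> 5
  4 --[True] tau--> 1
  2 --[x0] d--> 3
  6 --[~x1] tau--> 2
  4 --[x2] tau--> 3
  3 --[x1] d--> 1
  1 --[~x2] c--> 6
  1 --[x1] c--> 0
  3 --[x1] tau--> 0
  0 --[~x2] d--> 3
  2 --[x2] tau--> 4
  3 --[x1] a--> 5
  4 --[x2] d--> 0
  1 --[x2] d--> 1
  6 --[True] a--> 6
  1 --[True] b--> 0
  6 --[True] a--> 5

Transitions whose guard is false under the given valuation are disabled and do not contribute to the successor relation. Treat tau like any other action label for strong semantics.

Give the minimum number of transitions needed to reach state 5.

Layered search for 5:
  Layer 0: {0}
  Layer 1: {6}
  Layer 2: {5}
first hit 5 at d=2 via a·a

Answer: 2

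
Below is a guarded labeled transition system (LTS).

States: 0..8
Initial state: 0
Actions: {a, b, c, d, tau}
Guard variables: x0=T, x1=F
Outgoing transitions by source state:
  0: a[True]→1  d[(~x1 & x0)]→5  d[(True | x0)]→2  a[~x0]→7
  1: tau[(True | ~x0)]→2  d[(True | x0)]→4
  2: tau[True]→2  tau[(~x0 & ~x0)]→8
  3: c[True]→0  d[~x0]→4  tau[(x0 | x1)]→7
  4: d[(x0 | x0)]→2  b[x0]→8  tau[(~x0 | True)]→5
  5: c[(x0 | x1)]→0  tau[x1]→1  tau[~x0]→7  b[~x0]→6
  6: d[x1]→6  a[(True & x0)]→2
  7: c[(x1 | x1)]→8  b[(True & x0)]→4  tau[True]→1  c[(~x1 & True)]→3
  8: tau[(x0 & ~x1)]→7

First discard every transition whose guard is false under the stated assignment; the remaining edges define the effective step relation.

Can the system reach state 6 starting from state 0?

Guard filter leaves 17 enabled edge(s).
Layer 0: {0}
Layer 1: {1,2,5}  total {0,1,2,5}
Layer 2: {4}  total {0,1,2,4,5}
Layer 3: {8}  total {0,1,2,4,5,8}
Layer 4: {7}  total {0,1,2,4,5,7,8}
Layer 5: {3}  total {0,1,2,3,4,5,7,8}
R = {0,1,2,3,4,5,7,8}

Answer: UNREACHABLE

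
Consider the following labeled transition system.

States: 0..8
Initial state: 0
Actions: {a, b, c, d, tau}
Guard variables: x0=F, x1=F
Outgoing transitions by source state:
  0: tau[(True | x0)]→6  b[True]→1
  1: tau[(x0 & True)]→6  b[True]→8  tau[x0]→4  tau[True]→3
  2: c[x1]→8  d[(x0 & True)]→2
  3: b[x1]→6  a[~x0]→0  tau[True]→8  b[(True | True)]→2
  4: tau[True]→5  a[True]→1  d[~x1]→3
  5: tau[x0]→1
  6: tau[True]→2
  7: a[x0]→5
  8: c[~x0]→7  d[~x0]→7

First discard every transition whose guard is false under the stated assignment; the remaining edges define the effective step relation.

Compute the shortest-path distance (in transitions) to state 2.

Breadth-first toward 2:
  depth 0: {0}
  depth 1: {1,6}
  depth 2: {2,3,8}
depth(2)=2, e.g. tau·tau

Answer: 2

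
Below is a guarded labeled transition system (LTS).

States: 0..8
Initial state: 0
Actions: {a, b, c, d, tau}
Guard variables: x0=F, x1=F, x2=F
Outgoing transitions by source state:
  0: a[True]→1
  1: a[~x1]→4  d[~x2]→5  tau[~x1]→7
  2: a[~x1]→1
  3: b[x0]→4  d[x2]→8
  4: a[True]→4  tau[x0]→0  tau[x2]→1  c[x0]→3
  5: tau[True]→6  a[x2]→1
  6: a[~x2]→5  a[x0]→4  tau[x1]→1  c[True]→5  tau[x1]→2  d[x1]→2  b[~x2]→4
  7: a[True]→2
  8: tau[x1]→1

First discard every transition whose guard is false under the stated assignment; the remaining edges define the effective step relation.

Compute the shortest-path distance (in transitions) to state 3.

Answer: UNREACHABLE

Analysis:
Layered search for 3:
  L0 = {0}
  L1 = {1}
  L2 = {4,5,7}
  L3 = {2,6}
3 never appears.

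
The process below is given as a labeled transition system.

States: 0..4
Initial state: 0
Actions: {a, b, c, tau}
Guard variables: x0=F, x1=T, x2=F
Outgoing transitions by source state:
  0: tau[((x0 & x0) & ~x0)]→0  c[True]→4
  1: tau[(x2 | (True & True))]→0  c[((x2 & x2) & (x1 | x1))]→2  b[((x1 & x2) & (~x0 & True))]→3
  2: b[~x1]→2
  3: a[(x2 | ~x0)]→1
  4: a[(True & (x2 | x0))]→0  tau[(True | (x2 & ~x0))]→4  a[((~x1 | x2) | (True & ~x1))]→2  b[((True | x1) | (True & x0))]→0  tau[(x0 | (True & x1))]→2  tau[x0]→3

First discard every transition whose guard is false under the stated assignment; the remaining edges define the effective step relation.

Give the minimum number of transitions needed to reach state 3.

BFS to 3:
  Layer 0: {0}
  Layer 1: {4}
  Layer 2: {2}
3 never appears.

Answer: UNREACHABLE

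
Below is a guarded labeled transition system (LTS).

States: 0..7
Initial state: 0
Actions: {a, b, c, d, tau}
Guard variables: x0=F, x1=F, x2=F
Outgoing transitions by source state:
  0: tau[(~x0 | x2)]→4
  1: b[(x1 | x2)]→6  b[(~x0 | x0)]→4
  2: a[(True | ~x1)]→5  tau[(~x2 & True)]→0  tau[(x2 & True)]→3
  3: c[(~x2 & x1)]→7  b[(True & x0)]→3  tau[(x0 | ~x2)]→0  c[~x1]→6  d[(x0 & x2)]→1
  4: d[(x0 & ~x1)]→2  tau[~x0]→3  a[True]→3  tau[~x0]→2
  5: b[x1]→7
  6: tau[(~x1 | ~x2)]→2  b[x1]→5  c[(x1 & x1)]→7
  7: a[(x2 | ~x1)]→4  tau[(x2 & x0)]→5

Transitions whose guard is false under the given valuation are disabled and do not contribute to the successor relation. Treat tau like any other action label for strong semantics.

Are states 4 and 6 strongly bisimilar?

Refine partition for ~:
  round 0: {{0,1,2,3,4,5,6,7}}
  round 1: {{0,6},{1},{2,4},{3},{5},{7}}
  round 2: {{0,6},{1},{2},{3},{4},{5},{7}}
  round 3: {{0},{1},{2},{3},{4},{5},{6},{7}}
8 equivalence class(es) (converged in 4)
[4]={4}  [6]={6}

Answer: NOT BISIMILAR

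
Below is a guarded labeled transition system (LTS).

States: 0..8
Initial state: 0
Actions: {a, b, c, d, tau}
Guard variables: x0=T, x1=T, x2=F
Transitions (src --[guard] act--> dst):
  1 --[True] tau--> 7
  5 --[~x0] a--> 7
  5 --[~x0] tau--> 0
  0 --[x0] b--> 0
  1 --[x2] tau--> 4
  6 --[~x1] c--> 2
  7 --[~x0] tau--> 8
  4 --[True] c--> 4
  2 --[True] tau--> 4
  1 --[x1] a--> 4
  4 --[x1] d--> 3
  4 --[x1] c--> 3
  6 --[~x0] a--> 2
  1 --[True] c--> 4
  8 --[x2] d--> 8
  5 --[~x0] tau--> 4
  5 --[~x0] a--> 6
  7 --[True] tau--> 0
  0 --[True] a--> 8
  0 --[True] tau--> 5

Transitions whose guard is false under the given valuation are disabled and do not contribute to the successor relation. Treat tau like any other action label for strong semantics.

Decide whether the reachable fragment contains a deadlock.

Answer: DEADLOCK at state 5

Trace:
Reach set: {0,5,8}
  0: a→8  b→0  tau→5  [deg 3]
  5: ∅  [deadlock]
  8: ∅  [deadlock]
witness 5: tau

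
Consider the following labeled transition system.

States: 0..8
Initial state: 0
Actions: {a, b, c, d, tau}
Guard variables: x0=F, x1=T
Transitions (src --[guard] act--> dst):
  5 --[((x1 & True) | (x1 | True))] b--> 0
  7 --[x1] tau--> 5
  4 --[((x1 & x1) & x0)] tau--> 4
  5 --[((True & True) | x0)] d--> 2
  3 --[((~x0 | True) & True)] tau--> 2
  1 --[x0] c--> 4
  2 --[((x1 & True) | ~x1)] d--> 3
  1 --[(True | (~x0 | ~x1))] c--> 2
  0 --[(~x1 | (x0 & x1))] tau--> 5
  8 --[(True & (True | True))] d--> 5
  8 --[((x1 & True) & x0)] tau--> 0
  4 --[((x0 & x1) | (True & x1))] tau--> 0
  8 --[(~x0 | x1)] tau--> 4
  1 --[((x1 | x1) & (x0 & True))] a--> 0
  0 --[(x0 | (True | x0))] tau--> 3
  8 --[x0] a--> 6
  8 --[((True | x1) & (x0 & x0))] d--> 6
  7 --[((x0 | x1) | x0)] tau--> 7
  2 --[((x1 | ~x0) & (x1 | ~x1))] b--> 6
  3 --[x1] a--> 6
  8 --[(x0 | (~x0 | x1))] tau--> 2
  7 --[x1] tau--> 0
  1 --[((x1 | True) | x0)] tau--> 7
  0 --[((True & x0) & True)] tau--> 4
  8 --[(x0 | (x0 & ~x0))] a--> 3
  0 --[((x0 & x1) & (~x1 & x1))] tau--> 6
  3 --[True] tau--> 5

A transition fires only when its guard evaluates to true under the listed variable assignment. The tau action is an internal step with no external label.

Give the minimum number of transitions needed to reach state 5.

Answer: 2

Working:
Layered search for 5:
  Layer 0: {0}
  Layer 1: {3}
  Layer 2: {2,5,6}
5 enters at depth 2; path tau·tau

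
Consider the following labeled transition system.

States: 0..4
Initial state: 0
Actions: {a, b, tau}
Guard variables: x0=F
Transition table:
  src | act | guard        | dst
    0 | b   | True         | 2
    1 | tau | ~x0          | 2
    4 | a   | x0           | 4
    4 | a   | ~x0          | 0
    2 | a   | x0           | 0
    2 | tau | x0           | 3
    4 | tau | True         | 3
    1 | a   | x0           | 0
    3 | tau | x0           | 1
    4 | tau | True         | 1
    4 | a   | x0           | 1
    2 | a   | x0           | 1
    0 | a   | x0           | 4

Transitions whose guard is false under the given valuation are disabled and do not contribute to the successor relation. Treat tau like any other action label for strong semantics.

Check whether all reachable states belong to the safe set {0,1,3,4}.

Allowed set {0,1,3,4}
Reachable = {0,2}
  0: ok
  2: VIOLATES
witness against invariant: b → 2

Answer: INVARIANT VIOLATED at state 2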